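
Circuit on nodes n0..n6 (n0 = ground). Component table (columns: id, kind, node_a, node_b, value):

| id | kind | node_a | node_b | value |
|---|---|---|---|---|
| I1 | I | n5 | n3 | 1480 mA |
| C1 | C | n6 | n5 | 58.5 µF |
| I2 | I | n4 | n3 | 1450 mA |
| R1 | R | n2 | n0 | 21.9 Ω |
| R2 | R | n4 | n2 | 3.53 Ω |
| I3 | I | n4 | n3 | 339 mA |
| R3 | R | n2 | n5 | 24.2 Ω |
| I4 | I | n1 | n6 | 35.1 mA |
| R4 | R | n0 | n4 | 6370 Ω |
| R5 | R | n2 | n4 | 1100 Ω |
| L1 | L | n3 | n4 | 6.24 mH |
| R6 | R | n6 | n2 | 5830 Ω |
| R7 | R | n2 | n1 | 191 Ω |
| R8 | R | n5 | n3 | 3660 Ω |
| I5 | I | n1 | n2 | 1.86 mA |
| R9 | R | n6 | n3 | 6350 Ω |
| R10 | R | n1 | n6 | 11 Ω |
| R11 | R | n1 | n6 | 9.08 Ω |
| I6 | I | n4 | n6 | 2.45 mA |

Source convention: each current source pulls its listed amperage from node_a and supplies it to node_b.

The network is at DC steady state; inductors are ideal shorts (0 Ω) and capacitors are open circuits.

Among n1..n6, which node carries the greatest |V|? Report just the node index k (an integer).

Apply KCL at each of the 6 non-ground nodes and solve the resulting linear system.
Node n1: branches {I4, R7, I5, R10, R11} → V_1 = 0.2230
Node n2: branches {R1, R2, R3, R5, R6, R7, I5} → V_2 = -0.01766
Node n3: branches {I1, I2, I3, L1, R8, R9} → V_3 = 5.137
Node n4: branches {I2, R2, I3, R4, R5, L1, I6} → V_4 = 5.137
Node n5: branches {I1, C1, R3, R8} → V_5 = -35.56
Node n6: branches {C1, I4, R6, R9, R10, R11, I6} → V_6 = 0.4131
Source currents: i(L1)=3.257

5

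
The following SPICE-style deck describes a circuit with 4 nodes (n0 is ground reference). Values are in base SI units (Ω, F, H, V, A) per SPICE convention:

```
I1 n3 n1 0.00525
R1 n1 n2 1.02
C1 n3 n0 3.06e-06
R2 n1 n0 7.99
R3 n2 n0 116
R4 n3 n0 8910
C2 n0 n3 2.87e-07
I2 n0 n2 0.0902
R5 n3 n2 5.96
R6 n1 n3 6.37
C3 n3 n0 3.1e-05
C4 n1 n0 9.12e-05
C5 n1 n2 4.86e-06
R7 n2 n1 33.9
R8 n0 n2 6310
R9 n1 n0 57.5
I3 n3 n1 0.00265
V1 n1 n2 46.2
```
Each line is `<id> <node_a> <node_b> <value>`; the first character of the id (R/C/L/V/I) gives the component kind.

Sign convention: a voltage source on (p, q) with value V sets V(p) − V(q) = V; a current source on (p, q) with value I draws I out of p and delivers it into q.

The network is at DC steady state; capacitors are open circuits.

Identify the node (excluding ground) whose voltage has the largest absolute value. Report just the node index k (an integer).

MNA unknowns: 3 node voltages V₁..V_3 plus 1 source current (V1)
I1: z[3]−=0.00525, z[1]+=0.00525
R1: Y=0.9804 on G[1,2]
C1: Y=0.000 on G[3,0]
R2: Y=0.1252 on G[1,0]
R3: Y=0.008621 on G[2,0]
R4: Y=0.0001122 on G[3,0]
C2: Y=0.000 on G[0,3]
I2: z[0]−=0.0902, z[2]+=0.0902
R5: Y=0.1678 on G[3,2]
R6: Y=0.1570 on G[1,3]
C3: Y=0.000 on G[3,0]
C4: Y=0.000 on G[1,0]
C5: Y=0.000 on G[1,2]
R7: Y=0.02950 on G[2,1]
R8: Y=0.0001585 on G[0,2]
R9: Y=0.01739 on G[1,0]
I3: z[3]−=0.00265, z[1]+=0.00265
V1: row V1−V2=46.2, i_V1 at 1,2
solve → V1=3.292, V2=-42.91, V3=-20.59
aux → i_V1=-50.87

2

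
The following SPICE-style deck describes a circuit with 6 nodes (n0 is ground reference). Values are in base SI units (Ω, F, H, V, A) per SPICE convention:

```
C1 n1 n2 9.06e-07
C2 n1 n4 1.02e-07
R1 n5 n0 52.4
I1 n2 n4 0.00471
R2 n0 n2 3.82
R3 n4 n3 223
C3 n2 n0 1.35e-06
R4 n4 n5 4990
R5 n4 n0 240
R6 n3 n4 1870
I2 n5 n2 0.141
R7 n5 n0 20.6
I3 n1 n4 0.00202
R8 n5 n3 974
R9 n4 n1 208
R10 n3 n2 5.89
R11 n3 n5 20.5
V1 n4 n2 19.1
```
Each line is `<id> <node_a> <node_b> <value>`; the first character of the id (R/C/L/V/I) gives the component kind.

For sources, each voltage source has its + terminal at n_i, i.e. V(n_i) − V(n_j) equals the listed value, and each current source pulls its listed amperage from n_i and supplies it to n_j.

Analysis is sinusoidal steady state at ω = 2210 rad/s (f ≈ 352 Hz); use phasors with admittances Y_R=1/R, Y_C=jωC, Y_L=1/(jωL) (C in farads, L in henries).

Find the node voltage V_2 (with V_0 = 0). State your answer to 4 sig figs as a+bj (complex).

-0.02078+0.0002133j V

MNA unknowns: 5 node voltages V₁..V_5 plus 1 source current (V1)
C1: Y=0.000+0.002002j on G[1,2]
C2: Y=0.000+0.0002254j on G[1,4]
R1: Y=0.01908+0.000j on G[5,0]
I1: z[2]−=0.00471, z[4]+=0.00471
R2: Y=0.2618+0.000j on G[0,2]
R3: Y=0.004484+0.000j on G[4,3]
C3: Y=0.000+0.002984j on G[2,0]
R4: Y=0.0002004+0.000j on G[4,5]
R5: Y=0.004167+0.000j on G[4,0]
R6: Y=0.0005348+0.000j on G[3,4]
I2: z[5]−=0.141, z[2]+=0.141
R7: Y=0.04854+0.000j on G[5,0]
I3: z[1]−=0.00202, z[4]+=0.00202
R8: Y=0.001027+0.000j on G[5,3]
R9: Y=0.004808+0.000j on G[4,1]
R10: Y=0.1698+0.000j on G[3,2]
R11: Y=0.04878+0.000j on G[3,5]
V1: row V4−V2=19.1, i_V1 at 4,2
solve → V1=15.70-6.388j, V2=-0.02078+0.0002133j, V3=0.1678+0.0001833j, V4=19.08+0.0002133j, V5=-1.095+7.796e-05j
aux → i_V1=-0.1865-0.03148j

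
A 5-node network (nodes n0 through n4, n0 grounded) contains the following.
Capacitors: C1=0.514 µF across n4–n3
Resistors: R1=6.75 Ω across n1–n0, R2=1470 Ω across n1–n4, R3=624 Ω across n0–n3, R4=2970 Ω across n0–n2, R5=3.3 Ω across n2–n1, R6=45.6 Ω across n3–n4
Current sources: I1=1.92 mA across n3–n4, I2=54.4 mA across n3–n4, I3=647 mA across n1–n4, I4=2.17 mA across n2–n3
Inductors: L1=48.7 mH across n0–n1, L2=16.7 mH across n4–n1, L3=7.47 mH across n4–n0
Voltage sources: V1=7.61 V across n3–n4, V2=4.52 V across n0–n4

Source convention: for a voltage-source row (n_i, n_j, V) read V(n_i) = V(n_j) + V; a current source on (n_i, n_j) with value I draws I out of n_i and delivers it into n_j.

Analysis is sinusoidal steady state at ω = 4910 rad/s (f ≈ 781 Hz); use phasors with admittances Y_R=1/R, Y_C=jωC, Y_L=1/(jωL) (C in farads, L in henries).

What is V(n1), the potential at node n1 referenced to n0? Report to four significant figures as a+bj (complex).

MNA unknowns: 4 node voltages V₁..V_4 plus 2 source currents (V1, V2)
C1: Y=0.000+0.002524j on G[4,3]
R1: Y=0.1481+0.000j on G[1,0]
I1: z[3]−=0.00192, z[4]+=0.00192
L1: Y=0.000-0.004182j on G[0,1]
L2: Y=0.000-0.01220j on G[4,1]
R2: Y=0.0006803+0.000j on G[1,4]
R3: Y=0.001603+0.000j on G[0,3]
R4: Y=0.0003367+0.000j on G[0,2]
I2: z[3]−=0.0544, z[4]+=0.0544
I3: z[1]−=0.647, z[4]+=0.647
L3: Y=0.000-0.02726j on G[4,0]
R5: Y=0.3030+0.000j on G[2,1]
I4: z[2]−=0.00217, z[3]+=0.00217
R6: Y=0.02193+0.000j on G[3,4]
V1: row V3−V4=7.61, i_V1 at 3,4
V2: row V0−V4=4.52, i_V2 at 0,4
solve → V1=-4.361-0.1092j, V2=-4.363-0.1091j, V3=3.090+0.000j, V4=-4.520+0.000j
aux → i_V1=-0.2260-0.01921j, i_V2=-0.6430+0.1253j

-4.361-0.1092j V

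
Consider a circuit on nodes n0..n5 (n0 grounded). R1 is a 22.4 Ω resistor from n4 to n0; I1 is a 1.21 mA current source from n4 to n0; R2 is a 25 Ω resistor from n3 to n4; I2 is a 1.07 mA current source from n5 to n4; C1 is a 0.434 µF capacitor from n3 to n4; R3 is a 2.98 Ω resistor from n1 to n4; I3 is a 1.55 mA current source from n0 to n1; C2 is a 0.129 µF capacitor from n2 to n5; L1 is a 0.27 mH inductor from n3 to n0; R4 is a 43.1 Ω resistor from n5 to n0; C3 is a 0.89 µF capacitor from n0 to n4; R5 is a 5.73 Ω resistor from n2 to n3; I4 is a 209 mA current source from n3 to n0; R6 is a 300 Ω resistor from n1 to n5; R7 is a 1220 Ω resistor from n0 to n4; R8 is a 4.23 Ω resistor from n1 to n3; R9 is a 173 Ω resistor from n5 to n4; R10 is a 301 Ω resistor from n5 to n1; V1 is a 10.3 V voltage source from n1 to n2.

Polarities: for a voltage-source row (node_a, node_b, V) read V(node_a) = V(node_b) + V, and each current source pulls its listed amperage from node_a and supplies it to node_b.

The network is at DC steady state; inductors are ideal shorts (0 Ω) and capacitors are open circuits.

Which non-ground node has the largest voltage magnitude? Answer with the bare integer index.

Apply KCL at each of the 5 non-ground nodes and solve the resulting linear system.
Node n1: branches {R3, I3, R6, R8, R10, V1} → V_1 = 3.703
Node n2: branches {C2, R5, V1} → V_2 = -6.597
Node n3: branches {R2, C1, L1, R5, I4, R8} → V_3 = 0.000
Node n4: branches {R1, I1, R2, I2, C1, R3, C3, R7, R9} → V_4 = 2.926
Node n5: branches {I2, C2, R4, R6, R9, R10} → V_5 = 1.136
Source currents: i(L1)=-0.3680, i(V1)=-1.151

2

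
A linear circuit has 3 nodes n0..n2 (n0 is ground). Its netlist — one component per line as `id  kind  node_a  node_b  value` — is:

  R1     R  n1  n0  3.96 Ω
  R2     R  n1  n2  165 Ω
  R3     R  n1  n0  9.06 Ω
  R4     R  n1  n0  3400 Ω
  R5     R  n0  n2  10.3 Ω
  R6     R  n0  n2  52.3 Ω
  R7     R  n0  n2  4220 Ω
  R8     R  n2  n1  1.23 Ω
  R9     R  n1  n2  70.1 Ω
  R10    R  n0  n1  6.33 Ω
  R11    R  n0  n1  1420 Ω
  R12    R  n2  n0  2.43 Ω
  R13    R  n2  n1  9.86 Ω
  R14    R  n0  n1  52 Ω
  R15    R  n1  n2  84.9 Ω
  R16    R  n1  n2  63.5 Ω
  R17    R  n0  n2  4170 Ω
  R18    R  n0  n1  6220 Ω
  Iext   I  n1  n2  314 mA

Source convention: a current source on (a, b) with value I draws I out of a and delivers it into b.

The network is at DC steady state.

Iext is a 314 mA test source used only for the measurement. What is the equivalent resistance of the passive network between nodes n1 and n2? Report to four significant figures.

Apply KCL at each of the 2 non-ground nodes and solve the resulting linear system.
Node n1: branches {R1, R2, R3, R4, R8, R9, R10, R11, R13, R14, R15, R16, R18, Iext} → V_1 = -0.1261
Node n2: branches {R2, R5, R6, R7, R8, R9, R12, R13, R15, R16, R17, Iext} → V_2 = 0.1292

R_eq = 0.8133 Ω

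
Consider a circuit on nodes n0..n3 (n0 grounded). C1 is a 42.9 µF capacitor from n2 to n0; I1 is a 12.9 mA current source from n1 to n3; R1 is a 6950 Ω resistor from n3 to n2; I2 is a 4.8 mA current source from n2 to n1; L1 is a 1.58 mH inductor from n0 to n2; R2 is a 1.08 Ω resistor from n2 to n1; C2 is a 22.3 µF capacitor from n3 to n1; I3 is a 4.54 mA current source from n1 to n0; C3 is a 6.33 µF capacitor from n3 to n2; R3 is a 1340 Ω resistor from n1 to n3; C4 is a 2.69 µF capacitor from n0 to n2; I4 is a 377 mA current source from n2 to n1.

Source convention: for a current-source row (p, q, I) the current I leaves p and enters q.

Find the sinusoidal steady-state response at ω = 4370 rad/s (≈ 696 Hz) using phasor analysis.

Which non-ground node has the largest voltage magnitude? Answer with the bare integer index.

Element admittances at ω=4370 rad/s:
  Y(C1) = 0.000+0.1875j S between n2,n0
  I1: injects 0.0129 A into n3 (from n1)
  Y(R1) = 0.0001439+0.000j S between n3,n2
  I2: injects 0.0048 A into n1 (from n2)
  Y(L1) = 0.000-0.1448j S between n0,n2
  Y(R2) = 0.9259+0.000j S between n2,n1
  Y(C2) = 0.000+0.09745j S between n3,n1
  I3: injects 0.00454 A into n0 (from n1)
  Y(C3) = 0.000+0.02766j S between n3,n2
  Y(R3) = 0.0007463+0.000j S between n1,n3
  Y(C4) = 0.000+0.01176j S between n0,n2
  I4: injects 0.377 A into n1 (from n2)
Assemble and solve the 3×3 MNA system:
  V(n1)=0.4041+0.07405j  V(n2)=0.000+0.08346j  V(n3)=0.3155-0.02714j

1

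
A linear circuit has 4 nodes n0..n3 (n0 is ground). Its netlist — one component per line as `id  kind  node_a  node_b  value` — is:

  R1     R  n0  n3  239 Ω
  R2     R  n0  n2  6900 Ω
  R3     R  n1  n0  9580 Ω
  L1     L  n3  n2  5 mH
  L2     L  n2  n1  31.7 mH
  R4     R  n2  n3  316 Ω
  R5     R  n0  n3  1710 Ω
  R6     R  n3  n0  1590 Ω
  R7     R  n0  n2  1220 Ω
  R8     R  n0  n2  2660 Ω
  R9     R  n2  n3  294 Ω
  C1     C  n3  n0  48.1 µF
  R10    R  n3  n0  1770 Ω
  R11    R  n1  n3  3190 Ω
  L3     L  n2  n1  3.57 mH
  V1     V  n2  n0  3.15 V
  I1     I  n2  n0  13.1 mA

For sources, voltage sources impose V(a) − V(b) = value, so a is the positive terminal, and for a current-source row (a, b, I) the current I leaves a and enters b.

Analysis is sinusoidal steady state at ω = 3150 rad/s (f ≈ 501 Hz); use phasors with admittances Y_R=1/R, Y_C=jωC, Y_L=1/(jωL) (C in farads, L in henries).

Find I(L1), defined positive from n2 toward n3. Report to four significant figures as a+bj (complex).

MNA unknowns: 3 node voltages V₁..V_3 plus 1 source current (V1)
R1: Y=0.004184+0.000j on G[0,3]
R2: Y=0.0001449+0.000j on G[0,2]
R3: Y=0.0001044+0.000j on G[1,0]
L1: Y=0.000-0.06349j on G[3,2]
L2: Y=0.000-0.01001j on G[2,1]
R4: Y=0.003165+0.000j on G[2,3]
R5: Y=0.0005848+0.000j on G[0,3]
R6: Y=0.0006289+0.000j on G[3,0]
R7: Y=0.0008197+0.000j on G[0,2]
R8: Y=0.0003759+0.000j on G[0,2]
R9: Y=0.003401+0.000j on G[2,3]
C1: Y=0.000+0.1515j on G[3,0]
R10: Y=0.0005650+0.000j on G[3,0]
R11: Y=0.0003135+0.000j on G[1,3]
L3: Y=0.000-0.08892j on G[2,1]
V1: row V2−V0=3.15, i_V1 at 2,0
I1: z[2]−=0.0131, z[0]+=0.0131
solve → V1=3.152-0.02025j, V2=3.150+0.000j, V3=-2.190-0.5657j
aux → i_V1=-0.09030+0.3351j

0.03591-0.3390j A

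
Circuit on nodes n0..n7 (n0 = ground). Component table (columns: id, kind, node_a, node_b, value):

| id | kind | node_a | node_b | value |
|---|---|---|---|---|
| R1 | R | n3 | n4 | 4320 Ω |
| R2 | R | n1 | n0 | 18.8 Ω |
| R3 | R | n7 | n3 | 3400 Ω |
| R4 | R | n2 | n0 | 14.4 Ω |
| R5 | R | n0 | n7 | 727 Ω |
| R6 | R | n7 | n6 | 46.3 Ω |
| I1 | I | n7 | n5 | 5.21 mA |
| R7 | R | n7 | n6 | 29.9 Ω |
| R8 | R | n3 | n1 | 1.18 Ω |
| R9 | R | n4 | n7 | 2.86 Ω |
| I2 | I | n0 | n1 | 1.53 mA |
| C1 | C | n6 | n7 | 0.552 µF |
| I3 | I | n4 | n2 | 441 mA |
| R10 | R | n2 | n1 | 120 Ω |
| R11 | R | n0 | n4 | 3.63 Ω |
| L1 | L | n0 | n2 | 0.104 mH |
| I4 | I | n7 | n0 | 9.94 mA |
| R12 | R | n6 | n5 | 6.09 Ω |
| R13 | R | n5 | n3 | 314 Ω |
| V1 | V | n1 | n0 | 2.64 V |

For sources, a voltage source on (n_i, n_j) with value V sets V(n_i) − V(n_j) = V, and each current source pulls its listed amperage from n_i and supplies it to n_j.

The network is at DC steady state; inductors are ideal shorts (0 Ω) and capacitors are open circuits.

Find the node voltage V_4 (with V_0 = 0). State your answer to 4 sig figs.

-1.578 V

Element admittances at DC:
  Y(R1) = 0.0002315 S between n3,n4
  Y(R2) = 0.05319 S between n1,n0
  Y(R3) = 0.0002941 S between n7,n3
  Y(R4) = 0.06944 S between n2,n0
  Y(R5) = 0.001376 S between n0,n7
  Y(R6) = 0.02160 S between n7,n6
  I1: injects 0.00521 A into n5 (from n7)
  Y(R7) = 0.03344 S between n7,n6
  Y(R8) = 0.8475 S between n3,n1
  Y(R9) = 0.3497 S between n4,n7
  I2: injects 0.00153 A into n1 (from n0)
  Y(C1) = 0.000 S between n6,n7
  I3: injects 0.441 A into n2 (from n4)
  Y(R10) = 0.008333 S between n2,n1
  Y(R11) = 0.2755 S between n0,n4
  L1: short n0↔n2 (DC inductor)
  I4: injects 0.00994 A into n0 (from n7)
  Y(R12) = 0.1642 S between n6,n5
  Y(R13) = 0.003185 S between n5,n3
  V1: constraint V(n1)−V(n0) = 2.64
Assemble and solve the 9×9 MNA system:
  V(n1)=2.640  V(n2)=0.000  V(n3)=2.623  V(n4)=-1.578  V(n5)=-1.145  V(n6)=-1.249  V(n7)=-1.562
  i(L1)=-0.4630  i(V1)=-0.1751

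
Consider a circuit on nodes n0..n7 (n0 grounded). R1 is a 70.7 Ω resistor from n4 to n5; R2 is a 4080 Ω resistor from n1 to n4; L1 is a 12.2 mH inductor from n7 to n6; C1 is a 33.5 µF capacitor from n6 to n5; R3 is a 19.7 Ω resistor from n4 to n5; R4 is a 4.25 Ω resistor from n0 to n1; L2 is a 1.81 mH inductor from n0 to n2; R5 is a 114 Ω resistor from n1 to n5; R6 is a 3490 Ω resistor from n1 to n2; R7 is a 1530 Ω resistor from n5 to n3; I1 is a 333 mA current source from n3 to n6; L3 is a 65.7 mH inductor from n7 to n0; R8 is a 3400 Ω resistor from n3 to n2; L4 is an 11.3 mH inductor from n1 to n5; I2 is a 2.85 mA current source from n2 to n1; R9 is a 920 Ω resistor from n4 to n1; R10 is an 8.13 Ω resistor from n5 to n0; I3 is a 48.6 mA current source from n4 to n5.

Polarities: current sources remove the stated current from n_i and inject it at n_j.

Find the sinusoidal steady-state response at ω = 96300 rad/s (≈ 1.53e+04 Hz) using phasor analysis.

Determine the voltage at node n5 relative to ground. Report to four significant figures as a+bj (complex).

MNA unknowns: 7 node voltages V₁..V_7
R1: Y=0.01414+0.000j on G[4,5]
R2: Y=0.0002451+0.000j on G[1,4]
L1: Y=0.000-0.0008512j on G[7,6]
C1: Y=0.000+3.226j on G[6,5]
R3: Y=0.05076+0.000j on G[4,5]
R4: Y=0.2353+0.000j on G[0,1]
L2: Y=0.000-0.005737j on G[0,2]
R5: Y=0.008772+0.000j on G[1,5]
R6: Y=0.0002865+0.000j on G[1,2]
R7: Y=0.0006536+0.000j on G[5,3]
I1: z[3]−=0.333, z[6]+=0.333
L3: Y=0.000-0.0001581j on G[7,0]
R8: Y=0.0002941+0.000j on G[3,2]
L4: Y=0.000-0.0009190j on G[1,5]
I2: z[2]−=0.00285, z[1]+=0.00285
R9: Y=0.001087+0.000j on G[4,1]
R10: Y=0.1230+0.000j on G[5,0]
I3: z[4]−=0.0486, z[5]+=0.0486
solve → V1=0.03794-0.02517j, V2=-1.563-18.35j, V3=-351.3-5.710j, V4=0.03462-0.02393j, V5=0.7833-0.02390j, V6=0.7834-0.1271j, V7=0.6607-0.1072j

0.7833-0.02390j V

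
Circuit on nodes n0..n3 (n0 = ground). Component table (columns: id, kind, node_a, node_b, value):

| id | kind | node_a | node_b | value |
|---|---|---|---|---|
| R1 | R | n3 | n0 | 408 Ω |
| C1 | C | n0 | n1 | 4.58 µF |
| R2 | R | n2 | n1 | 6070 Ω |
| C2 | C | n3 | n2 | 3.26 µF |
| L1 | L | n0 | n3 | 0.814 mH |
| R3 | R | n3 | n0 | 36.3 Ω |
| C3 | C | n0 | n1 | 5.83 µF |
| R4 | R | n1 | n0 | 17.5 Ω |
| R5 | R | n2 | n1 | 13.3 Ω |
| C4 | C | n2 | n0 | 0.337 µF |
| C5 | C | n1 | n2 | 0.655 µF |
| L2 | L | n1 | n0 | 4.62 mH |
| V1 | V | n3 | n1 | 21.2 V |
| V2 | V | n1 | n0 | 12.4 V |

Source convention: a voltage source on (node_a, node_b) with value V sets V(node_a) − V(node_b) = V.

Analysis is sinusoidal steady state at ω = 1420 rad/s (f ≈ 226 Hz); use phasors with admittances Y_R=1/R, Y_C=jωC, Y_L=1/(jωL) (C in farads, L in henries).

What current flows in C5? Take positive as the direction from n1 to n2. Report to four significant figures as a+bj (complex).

MNA unknowns: 3 node voltages V₁..V_3 plus 2 source currents (V1, V2)
R1: Y=0.002451+0.000j on G[3,0]
C1: Y=0.000+0.006504j on G[0,1]
R2: Y=0.0001647+0.000j on G[2,1]
C2: Y=0.000+0.004629j on G[3,2]
L1: Y=0.000-0.8651j on G[0,3]
R3: Y=0.02755+0.000j on G[3,0]
C3: Y=0.000+0.008279j on G[0,1]
R4: Y=0.05714+0.000j on G[1,0]
R5: Y=0.07519+0.000j on G[2,1]
C4: Y=0.000+0.0004785j on G[2,0]
C5: Y=0.000+0.0009301j on G[1,2]
L2: Y=0.000-0.1524j on G[1,0]
V1: row V3−V1=21.2, i_V1 at 3,1
V2: row V1−V0=12.4, i_V2 at 1,0
solve → V1=12.40+0.000j, V2=12.50+1.216j, V3=33.60+0.000j
aux → i_V1=-1.014+28.97j, i_V2=-1.716+30.77j

0.001131-9.061e-05j A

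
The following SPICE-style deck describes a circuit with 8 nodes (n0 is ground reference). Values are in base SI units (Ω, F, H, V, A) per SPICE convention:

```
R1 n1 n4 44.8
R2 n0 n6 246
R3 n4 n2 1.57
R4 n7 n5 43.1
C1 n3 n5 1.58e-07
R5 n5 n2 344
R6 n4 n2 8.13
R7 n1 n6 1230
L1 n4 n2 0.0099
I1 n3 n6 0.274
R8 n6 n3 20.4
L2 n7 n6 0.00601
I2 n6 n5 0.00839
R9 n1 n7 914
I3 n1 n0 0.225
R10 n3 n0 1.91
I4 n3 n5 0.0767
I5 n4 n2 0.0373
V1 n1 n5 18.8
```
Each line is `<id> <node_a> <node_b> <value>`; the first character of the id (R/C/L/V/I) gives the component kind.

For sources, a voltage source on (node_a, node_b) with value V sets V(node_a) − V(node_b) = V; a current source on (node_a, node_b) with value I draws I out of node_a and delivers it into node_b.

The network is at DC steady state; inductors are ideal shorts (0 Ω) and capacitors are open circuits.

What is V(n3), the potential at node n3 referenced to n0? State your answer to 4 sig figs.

Apply KCL at each of the 7 non-ground nodes and solve the resulting linear system.
Node n1: branches {R1, R7, R9, I3, V1} → V_1 = 13.76
Node n2: branches {R3, R5, R6, L1, I5} → V_2 = 11.59
Node n3: branches {C1, I1, R8, R10, I4} → V_3 = -0.4449
Node n4: branches {R1, R3, R6, L1, I5} → V_4 = 11.59
Node n5: branches {R4, C1, R5, I2, I4, V1} → V_5 = -5.043
Node n6: branches {R2, R7, I1, R8, L2, I2} → V_6 = 1.957
Node n7: branches {R4, L2, R9} → V_7 = 1.957
Source currents: i(L1)=0.01105, i(L2)=-0.1495, i(V1)=-0.2959

-0.4449 V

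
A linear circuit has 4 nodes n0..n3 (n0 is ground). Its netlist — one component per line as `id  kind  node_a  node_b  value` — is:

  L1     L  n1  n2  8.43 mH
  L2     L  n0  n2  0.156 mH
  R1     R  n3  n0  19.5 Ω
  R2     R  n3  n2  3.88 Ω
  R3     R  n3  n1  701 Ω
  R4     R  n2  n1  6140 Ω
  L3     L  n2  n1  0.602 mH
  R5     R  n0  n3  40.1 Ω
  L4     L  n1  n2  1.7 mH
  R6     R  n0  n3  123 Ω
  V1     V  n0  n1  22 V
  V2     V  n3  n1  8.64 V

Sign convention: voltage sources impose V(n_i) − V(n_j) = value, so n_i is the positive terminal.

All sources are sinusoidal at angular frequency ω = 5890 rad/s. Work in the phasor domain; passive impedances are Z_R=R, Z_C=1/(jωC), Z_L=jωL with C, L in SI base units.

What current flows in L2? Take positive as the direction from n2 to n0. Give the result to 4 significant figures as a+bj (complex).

MNA unknowns: 3 node voltages V₁..V_3 plus 2 source currents (V1, V2)
L1: Y=0.000-0.02014j on G[1,2]
L2: Y=0.000-1.088j on G[0,2]
R1: Y=0.05128+0.000j on G[3,0]
R2: Y=0.2577+0.000j on G[3,2]
R3: Y=0.001427+0.000j on G[3,1]
R4: Y=0.0001629+0.000j on G[2,1]
L3: Y=0.000-0.2820j on G[2,1]
R5: Y=0.02494+0.000j on G[0,3]
L4: Y=0.000-0.09987j on G[1,2]
R6: Y=0.008130+0.000j on G[0,3]
V1: row V0−V1=22, i_V1 at 0,1
V2: row V3−V1=8.64, i_V2 at 3,1
solve → V1=-22.00+0.000j, V2=-6.151-1.248j, V3=-13.36+0.000j
aux → i_V1=-2.486+6.694j, i_V2=2.973-0.3218j

-1.359+6.694j A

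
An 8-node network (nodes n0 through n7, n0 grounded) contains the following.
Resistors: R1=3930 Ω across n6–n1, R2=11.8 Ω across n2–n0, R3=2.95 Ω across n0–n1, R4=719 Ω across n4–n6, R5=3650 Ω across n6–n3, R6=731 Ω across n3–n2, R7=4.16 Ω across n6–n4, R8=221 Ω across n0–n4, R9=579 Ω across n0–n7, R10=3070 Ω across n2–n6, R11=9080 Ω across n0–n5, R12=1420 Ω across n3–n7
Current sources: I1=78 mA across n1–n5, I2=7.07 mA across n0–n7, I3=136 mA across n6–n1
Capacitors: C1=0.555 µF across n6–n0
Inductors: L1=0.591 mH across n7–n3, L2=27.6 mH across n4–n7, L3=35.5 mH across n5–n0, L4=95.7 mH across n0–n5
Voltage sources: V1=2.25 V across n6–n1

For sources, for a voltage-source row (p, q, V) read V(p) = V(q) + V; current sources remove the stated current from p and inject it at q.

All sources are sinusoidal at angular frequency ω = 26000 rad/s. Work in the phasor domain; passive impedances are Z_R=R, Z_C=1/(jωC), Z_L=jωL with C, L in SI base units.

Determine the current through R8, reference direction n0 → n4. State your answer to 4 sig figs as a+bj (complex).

MNA unknowns: 7 node voltages V₁..V_7 plus 1 source current (V1)
R1: Y=0.0002545+0.000j on G[6,1]
R2: Y=0.08475+0.000j on G[2,0]
R3: Y=0.3390+0.000j on G[0,1]
R4: Y=0.001391+0.000j on G[4,6]
I1: z[1]−=0.078, z[5]+=0.078
R5: Y=0.0002740+0.000j on G[6,3]
R6: Y=0.001368+0.000j on G[3,2]
C1: Y=0.000+0.01443j on G[6,0]
L1: Y=0.000-0.06508j on G[7,3]
L2: Y=0.000-0.001394j on G[4,7]
R7: Y=0.2404+0.000j on G[6,4]
L3: Y=0.000-0.001083j on G[5,0]
R8: Y=0.004525+0.000j on G[0,4]
I2: z[0]−=0.00707, z[7]+=0.00707
R9: Y=0.001727+0.000j on G[0,7]
I3: z[6]−=0.136, z[1]+=0.136
R10: Y=0.0003257+0.000j on G[2,6]
R11: Y=0.0001101+0.000j on G[0,5]
R12: Y=0.0007042+0.000j on G[3,7]
L4: Y=0.000-0.0004019j on G[0,5]
V1: row V6−V1=2.25, i_V1 at 6,1
solve → V1=-0.2607-0.08434j, V2=0.04225+0.0007767j, V3=2.196+0.06916j, V4=1.954-0.08415j, V5=3.872+52.23j, V6=1.989-0.08434j, V7=2.194+0.1153j
aux → i_V1=-0.1469-0.02859j

-0.008841+0.0003808j A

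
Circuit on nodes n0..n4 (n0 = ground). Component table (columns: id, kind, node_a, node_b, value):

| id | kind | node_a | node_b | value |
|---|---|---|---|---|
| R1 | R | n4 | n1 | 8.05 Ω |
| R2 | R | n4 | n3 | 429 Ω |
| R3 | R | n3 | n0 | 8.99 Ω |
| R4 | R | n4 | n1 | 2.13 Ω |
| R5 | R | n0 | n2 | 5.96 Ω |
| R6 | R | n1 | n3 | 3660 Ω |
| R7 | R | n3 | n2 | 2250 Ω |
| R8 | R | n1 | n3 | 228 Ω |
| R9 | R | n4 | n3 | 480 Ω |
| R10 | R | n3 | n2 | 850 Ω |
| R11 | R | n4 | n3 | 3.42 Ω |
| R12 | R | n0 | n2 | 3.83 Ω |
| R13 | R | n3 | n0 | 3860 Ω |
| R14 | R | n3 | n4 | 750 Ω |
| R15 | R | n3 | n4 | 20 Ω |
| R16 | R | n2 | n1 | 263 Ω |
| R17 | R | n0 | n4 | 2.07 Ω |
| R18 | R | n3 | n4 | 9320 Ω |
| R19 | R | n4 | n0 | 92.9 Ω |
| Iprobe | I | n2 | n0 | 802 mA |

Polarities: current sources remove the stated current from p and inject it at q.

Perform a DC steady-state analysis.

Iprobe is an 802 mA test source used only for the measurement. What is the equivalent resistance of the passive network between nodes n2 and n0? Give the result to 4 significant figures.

R_eq = 2.303 Ω

MNA unknowns: 4 node voltages V₁..V_4
R1: Y=0.1242 on G[4,1]
R2: Y=0.002331 on G[4,3]
R3: Y=0.1112 on G[3,0]
R4: Y=0.4695 on G[4,1]
R5: Y=0.1678 on G[0,2]
R6: Y=0.0002732 on G[1,3]
R7: Y=0.0004444 on G[3,2]
R8: Y=0.004386 on G[1,3]
R9: Y=0.002083 on G[4,3]
R10: Y=0.001176 on G[3,2]
R11: Y=0.2924 on G[4,3]
R12: Y=0.2611 on G[0,2]
R13: Y=0.0002591 on G[3,0]
R14: Y=0.001333 on G[3,4]
R15: Y=0.05000 on G[3,4]
R16: Y=0.003802 on G[2,1]
R17: Y=0.4831 on G[0,4]
R18: Y=0.0001073 on G[3,4]
R19: Y=0.01076 on G[4,0]
Iprobe: z[2]−=0.802, z[0]+=0.802
solve → V1=-0.02741, V2=-1.847, V3=-0.01853, V4=-0.01583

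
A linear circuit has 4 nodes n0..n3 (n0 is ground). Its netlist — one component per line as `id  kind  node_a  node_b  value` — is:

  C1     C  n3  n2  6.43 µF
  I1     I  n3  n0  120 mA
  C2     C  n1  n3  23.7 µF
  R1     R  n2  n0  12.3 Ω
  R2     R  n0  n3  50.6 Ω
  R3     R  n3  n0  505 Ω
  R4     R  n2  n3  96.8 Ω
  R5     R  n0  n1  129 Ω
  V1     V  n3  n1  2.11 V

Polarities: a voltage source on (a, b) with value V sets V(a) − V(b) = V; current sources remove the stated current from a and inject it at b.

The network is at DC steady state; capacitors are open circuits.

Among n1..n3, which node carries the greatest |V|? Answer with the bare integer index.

1

Element admittances at DC:
  Y(C1) = 0.000 S between n3,n2
  I1: injects 0.12 A into n0 (from n3)
  Y(C2) = 0.000 S between n1,n3
  Y(R1) = 0.08130 S between n2,n0
  Y(R2) = 0.01976 S between n0,n3
  Y(R3) = 0.001980 S between n3,n0
  Y(R4) = 0.01033 S between n2,n3
  Y(R5) = 0.007752 S between n0,n1
  V1: constraint V(n3)−V(n1) = 2.11
Assemble and solve the 4×4 MNA system:
  V(n1)=-4.791  V(n2)=-0.3022  V(n3)=-2.681
  i(V1)=-0.03714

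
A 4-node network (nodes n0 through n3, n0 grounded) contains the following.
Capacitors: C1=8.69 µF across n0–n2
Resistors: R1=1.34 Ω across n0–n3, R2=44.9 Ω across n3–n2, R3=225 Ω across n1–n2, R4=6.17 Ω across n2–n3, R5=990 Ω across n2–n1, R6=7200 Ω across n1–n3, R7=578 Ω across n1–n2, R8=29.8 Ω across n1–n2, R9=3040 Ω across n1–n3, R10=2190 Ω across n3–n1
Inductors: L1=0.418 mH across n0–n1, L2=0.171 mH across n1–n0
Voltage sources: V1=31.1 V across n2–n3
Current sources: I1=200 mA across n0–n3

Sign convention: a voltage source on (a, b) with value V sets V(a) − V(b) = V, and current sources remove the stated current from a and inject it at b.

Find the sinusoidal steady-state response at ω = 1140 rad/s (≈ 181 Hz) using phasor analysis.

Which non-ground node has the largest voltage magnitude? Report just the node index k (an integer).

2

MNA unknowns: 3 node voltages V₁..V_3 plus 1 source current (V1)
C1: Y=0.000+0.009907j on G[0,2]
R1: Y=0.7463+0.000j on G[0,3]
R2: Y=0.02227+0.000j on G[3,2]
L1: Y=0.000-2.099j on G[0,1]
R3: Y=0.004444+0.000j on G[1,2]
R4: Y=0.1621+0.000j on G[2,3]
R5: Y=0.001010+0.000j on G[2,1]
R6: Y=0.0001389+0.000j on G[1,3]
R7: Y=0.001730+0.000j on G[1,2]
R8: Y=0.03356+0.000j on G[1,2]
L2: Y=0.000-5.130j on G[1,0]
R9: Y=0.0003289+0.000j on G[1,3]
R10: Y=0.0004566+0.000j on G[3,1]
V1: row V2−V3=31.1, i_V1 at 2,3
I1: z[0]−=0.2, z[3]+=0.2
solve → V1=0.003070+0.1674j, V2=29.74-0.3651j, V3=-1.359-0.3651j
aux → i_V1=-6.948-0.2729j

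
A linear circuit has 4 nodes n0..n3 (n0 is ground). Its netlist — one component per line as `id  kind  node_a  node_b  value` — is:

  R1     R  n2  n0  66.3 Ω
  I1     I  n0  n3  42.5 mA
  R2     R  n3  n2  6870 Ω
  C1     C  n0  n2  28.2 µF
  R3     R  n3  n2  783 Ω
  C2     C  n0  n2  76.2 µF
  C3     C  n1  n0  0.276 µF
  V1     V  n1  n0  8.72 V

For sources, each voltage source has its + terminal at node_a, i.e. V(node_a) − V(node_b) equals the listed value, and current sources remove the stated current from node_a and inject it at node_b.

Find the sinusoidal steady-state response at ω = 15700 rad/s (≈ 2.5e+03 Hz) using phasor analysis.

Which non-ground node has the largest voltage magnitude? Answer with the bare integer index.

3

Apply KCL at each of the 3 non-ground nodes and solve the resulting linear system.
Node n1: branches {C3, V1} → V_1 = 8.720+0.000j
Node n2: branches {R1, R2, C1, R3, C2} → V_2 = 0.0002386-0.02593j
Node n3: branches {I1, R2, R3} → V_3 = 29.87-0.02593j
Source currents: i(V1)=0.000-0.03779j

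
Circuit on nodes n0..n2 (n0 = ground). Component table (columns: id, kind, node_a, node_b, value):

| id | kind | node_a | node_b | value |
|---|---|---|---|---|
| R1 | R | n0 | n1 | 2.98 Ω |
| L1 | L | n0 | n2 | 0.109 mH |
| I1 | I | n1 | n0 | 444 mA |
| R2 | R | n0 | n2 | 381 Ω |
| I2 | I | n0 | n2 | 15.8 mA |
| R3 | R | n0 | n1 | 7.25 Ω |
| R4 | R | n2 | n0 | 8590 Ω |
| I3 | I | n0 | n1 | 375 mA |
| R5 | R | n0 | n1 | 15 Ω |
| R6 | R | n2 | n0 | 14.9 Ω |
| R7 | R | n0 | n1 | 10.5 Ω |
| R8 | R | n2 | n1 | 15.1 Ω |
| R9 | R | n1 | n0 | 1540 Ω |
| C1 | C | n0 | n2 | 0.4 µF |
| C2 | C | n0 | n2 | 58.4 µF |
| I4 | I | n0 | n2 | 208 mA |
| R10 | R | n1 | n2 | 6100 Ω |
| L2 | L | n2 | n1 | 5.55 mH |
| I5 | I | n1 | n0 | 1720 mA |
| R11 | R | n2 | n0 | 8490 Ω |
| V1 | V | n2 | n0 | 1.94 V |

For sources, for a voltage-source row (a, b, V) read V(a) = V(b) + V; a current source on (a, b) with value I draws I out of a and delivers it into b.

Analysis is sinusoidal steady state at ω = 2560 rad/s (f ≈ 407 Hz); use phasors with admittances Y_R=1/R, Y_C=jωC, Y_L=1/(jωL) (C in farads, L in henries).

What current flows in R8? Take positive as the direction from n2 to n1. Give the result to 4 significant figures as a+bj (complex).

0.2822+0.02827j A

Element admittances at ω=2560 rad/s:
  Y(R1) = 0.3356+0.000j S between n0,n1
  Y(L1) = 0.000-3.584j S between n0,n2
  I1: injects 0.444 A into n0 (from n1)
  Y(R2) = 0.002625+0.000j S between n0,n2
  I2: injects 0.0158 A into n2 (from n0)
  Y(R3) = 0.1379+0.000j S between n0,n1
  Y(R4) = 0.0001164+0.000j S between n2,n0
  I3: injects 0.375 A into n1 (from n0)
  Y(R5) = 0.06667+0.000j S between n0,n1
  Y(R6) = 0.06711+0.000j S between n2,n0
  Y(R7) = 0.09524+0.000j S between n0,n1
  Y(R8) = 0.06623+0.000j S between n2,n1
  Y(R9) = 0.0006494+0.000j S between n1,n0
  Y(C1) = 0.000+0.001024j S between n0,n2
  Y(C2) = 0.000+0.1495j S between n0,n2
  I4: injects 0.208 A into n2 (from n0)
  Y(R10) = 0.0001639+0.000j S between n1,n2
  Y(L2) = 0.000-0.07038j S between n2,n1
  I5: injects 1.72 A into n0 (from n1)
  Y(R11) = 0.0001178+0.000j S between n2,n0
  V1: constraint V(n2)−V(n0) = 1.94
Assemble and solve the 3×3 MNA system:
  V(n1)=-2.321-0.4269j  V(n2)=1.940+0.000j
  i(V1)=-0.2249+6.932j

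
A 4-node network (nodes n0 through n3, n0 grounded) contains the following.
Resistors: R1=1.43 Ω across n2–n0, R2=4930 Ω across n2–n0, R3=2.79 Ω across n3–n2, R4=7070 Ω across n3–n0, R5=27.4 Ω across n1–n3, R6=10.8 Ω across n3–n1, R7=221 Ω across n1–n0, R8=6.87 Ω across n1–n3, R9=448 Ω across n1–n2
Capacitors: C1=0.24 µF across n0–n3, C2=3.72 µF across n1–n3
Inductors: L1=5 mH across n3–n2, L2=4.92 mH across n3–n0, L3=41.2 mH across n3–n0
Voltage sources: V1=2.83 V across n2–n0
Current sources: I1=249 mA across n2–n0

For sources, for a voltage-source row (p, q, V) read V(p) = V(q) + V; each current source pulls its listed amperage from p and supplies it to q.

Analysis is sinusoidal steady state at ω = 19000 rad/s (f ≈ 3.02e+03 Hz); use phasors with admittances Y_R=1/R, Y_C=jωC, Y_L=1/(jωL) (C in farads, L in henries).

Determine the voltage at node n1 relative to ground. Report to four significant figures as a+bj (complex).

Apply KCL at each of the 3 non-ground nodes and solve the resulting linear system.
Node n1: branches {R5, R6, C2, R7, R8, R9} → V_1 = 2.750+0.06468j
Node n2: branches {R1, R2, R3, L1, R9, V1, I1} → V_2 = 2.830+0.000j
Node n3: branches {R3, C1, R4, R5, L1, L2, R6, C2, L3, R8} → V_3 = 2.792+0.05540j
Source currents: i(V1)=-2.242+0.02040j

2.750+0.06468j V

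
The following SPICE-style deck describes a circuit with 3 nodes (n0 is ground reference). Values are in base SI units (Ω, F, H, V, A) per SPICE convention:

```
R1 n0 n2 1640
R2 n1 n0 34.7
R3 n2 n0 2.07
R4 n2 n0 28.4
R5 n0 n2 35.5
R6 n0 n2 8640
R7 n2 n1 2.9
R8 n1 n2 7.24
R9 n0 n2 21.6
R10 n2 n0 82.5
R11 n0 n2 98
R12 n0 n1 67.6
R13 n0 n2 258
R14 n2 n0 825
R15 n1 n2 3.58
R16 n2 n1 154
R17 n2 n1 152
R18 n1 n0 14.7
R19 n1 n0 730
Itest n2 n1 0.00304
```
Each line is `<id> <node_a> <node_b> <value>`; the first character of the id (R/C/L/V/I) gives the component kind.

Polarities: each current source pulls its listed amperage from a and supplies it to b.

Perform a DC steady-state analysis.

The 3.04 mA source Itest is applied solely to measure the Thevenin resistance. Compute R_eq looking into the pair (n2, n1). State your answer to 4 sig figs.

R_eq = 1.148 Ω

MNA unknowns: 2 node voltages V₁..V_2
R1: Y=0.0006098 on G[0,2]
R2: Y=0.02882 on G[1,0]
R3: Y=0.4831 on G[2,0]
R4: Y=0.03521 on G[2,0]
R5: Y=0.02817 on G[0,2]
R6: Y=0.0001157 on G[0,2]
R7: Y=0.3448 on G[2,1]
R8: Y=0.1381 on G[1,2]
R9: Y=0.04630 on G[0,2]
R10: Y=0.01212 on G[2,0]
R11: Y=0.01020 on G[0,2]
R12: Y=0.01479 on G[0,1]
R13: Y=0.003876 on G[0,2]
R14: Y=0.001212 on G[2,0]
R15: Y=0.2793 on G[1,2]
R16: Y=0.006494 on G[2,1]
R17: Y=0.006579 on G[2,1]
R18: Y=0.06803 on G[1,0]
R19: Y=0.001370 on G[1,0]
Itest: z[2]−=0.00304, z[1]+=0.00304
solve → V1=0.002953, V2=-0.0005375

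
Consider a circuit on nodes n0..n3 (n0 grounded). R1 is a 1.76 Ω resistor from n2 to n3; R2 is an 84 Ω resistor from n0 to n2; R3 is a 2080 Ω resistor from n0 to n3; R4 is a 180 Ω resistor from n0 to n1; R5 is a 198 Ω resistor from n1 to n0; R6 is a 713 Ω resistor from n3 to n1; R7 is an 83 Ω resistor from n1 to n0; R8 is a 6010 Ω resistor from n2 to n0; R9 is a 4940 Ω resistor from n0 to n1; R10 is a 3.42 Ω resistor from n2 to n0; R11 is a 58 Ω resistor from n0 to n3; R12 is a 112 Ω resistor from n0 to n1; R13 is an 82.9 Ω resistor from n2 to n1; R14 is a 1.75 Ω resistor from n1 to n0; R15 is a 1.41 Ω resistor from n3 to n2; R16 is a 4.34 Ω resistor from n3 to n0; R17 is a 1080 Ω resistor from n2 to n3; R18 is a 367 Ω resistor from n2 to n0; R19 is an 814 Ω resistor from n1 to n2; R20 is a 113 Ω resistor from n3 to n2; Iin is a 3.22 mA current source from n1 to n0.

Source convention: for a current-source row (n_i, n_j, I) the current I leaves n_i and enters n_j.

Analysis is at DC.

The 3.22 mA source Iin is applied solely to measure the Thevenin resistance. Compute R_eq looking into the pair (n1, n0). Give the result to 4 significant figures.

R_eq = 1.619 Ω

MNA unknowns: 3 node voltages V₁..V_3
R1: Y=0.5682 on G[2,3]
R2: Y=0.01190 on G[0,2]
R3: Y=0.0004808 on G[0,3]
R4: Y=0.005556 on G[0,1]
R5: Y=0.005051 on G[1,0]
R6: Y=0.001403 on G[3,1]
R7: Y=0.01205 on G[1,0]
R8: Y=0.0001664 on G[2,0]
R9: Y=0.0002024 on G[0,1]
R10: Y=0.2924 on G[2,0]
R11: Y=0.01724 on G[0,3]
R12: Y=0.008929 on G[0,1]
R13: Y=0.01206 on G[2,1]
R14: Y=0.5714 on G[1,0]
R15: Y=0.7092 on G[3,2]
R16: Y=0.2304 on G[3,0]
R17: Y=0.0009259 on G[2,3]
R18: Y=0.002725 on G[2,0]
R19: Y=0.001229 on G[1,2]
R20: Y=0.008850 on G[3,2]
Iin: z[1]−=0.00322, z[0]+=0.00322
solve → V1=-0.005214, V2=-0.0001425, V3=-0.0001241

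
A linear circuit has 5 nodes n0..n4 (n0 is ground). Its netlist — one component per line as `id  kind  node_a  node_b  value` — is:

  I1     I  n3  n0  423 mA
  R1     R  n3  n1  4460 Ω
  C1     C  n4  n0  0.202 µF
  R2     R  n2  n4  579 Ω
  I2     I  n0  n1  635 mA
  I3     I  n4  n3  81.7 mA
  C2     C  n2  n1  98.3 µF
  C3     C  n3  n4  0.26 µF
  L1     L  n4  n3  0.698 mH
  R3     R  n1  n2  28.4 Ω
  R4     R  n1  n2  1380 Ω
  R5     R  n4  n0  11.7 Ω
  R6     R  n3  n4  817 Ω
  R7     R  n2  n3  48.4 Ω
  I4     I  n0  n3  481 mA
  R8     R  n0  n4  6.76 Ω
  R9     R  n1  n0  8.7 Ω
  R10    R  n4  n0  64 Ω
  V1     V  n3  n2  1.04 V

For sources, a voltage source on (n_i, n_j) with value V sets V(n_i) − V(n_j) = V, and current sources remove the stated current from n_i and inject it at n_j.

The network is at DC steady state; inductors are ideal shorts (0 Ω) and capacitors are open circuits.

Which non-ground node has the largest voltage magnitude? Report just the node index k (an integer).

Apply KCL at each of the 4 non-ground nodes and solve the resulting linear system.
Node n1: branches {R1, I2, C2, R3, R4, R9} → V_1 = 4.161
Node n2: branches {R2, C2, R3, R4, R7, V1} → V_2 = -0.1779
Node n3: branches {I1, R1, I3, C3, L1, R6, R7, I4, V1} → V_3 = 0.8621
Node n4: branches {C1, R2, I3, C3, L1, R5, R6, R8, R10} → V_4 = 0.8621
Source currents: i(L1)=-0.2982, i(V1)=-0.1792

1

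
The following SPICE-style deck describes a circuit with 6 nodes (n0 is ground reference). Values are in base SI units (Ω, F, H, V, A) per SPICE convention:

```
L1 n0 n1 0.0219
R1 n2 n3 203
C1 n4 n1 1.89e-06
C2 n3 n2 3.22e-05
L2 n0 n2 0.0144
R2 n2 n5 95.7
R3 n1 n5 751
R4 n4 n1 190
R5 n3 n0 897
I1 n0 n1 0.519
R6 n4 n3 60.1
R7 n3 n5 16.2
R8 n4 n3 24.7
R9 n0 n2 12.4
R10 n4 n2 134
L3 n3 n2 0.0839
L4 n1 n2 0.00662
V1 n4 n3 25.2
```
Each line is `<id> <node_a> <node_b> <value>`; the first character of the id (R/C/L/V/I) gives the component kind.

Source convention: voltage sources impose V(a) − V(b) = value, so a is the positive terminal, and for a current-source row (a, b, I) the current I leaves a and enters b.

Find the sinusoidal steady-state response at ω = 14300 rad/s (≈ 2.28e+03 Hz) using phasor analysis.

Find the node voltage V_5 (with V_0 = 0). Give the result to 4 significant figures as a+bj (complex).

9.677+1.974j V

MNA unknowns: 5 node voltages V₁..V_5 plus 1 source current (V1)
L1: Y=0.000-0.003193j on G[0,1]
R1: Y=0.004926+0.000j on G[2,3]
C1: Y=0.000+0.02703j on G[4,1]
C2: Y=0.000+0.4605j on G[3,2]
L2: Y=0.000-0.004856j on G[0,2]
R2: Y=0.01045+0.000j on G[2,5]
R3: Y=0.001332+0.000j on G[1,5]
R4: Y=0.005263+0.000j on G[4,1]
R5: Y=0.001115+0.000j on G[3,0]
I1: z[0]−=0.519, z[1]+=0.519
R6: Y=0.01664+0.000j on G[4,3]
R7: Y=0.06173+0.000j on G[3,5]
R8: Y=0.04049+0.000j on G[4,3]
R9: Y=0.08065+0.000j on G[0,2]
R10: Y=0.007463+0.000j on G[4,2]
L3: Y=0.000-0.0008335j on G[3,2]
L4: Y=0.000-0.01056j on G[1,2]
V1: row V4−V3=25.2, i_V1 at 4,3
solve → V1=72.74-15.66j, V2=6.738+3.256j, V3=8.814+2.137j, V4=34.01+2.137j, V5=9.677+1.974j
aux → i_V1=-0.9582+0.9613j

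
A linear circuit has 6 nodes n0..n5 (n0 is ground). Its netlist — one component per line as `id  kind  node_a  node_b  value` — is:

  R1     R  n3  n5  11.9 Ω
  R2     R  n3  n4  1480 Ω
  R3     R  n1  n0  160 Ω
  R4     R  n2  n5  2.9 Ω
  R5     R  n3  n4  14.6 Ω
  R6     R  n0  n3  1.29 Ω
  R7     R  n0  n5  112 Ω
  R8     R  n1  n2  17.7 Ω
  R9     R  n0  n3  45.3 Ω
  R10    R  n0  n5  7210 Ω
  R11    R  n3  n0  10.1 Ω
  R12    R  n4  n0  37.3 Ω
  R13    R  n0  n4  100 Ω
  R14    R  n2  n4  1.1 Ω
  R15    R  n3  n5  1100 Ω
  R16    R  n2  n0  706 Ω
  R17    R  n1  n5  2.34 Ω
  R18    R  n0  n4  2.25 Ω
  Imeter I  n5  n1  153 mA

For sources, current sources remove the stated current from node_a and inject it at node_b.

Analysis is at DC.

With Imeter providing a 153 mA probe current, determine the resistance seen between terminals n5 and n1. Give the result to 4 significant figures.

R_eq = 2.074 Ω

Element admittances at DC:
  Y(R1) = 0.08403 S between n3,n5
  Y(R2) = 0.0006757 S between n3,n4
  Y(R3) = 0.006250 S between n1,n0
  Y(R4) = 0.3448 S between n2,n5
  Y(R5) = 0.06849 S between n3,n4
  Y(R6) = 0.7752 S between n0,n3
  Y(R7) = 0.008929 S between n0,n5
  Y(R8) = 0.05650 S between n1,n2
  Y(R9) = 0.02208 S between n0,n3
  Y(R10) = 0.0001387 S between n0,n5
  Y(R11) = 0.09901 S between n3,n0
  Y(R12) = 0.02681 S between n4,n0
  Y(R13) = 0.01000 S between n0,n4
  Y(R14) = 0.9091 S between n2,n4
  Y(R15) = 0.0009091 S between n3,n5
  Y(R16) = 0.001416 S between n2,n0
  Y(R17) = 0.4274 S between n1,n5
  Y(R18) = 0.4444 S between n0,n4
  Imeter: injects 0.153 A into n1 (from n5)
Assemble and solve the 5×5 MNA system:
  V(n1)=0.2804  V(n2)=0.003962  V(n3)=-0.002840  V(n4)=0.002333  V(n5)=-0.03701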